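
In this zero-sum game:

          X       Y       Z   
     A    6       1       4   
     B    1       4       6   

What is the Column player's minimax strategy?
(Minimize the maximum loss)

Column should play Y, value = 4

Work:
Column player minimizes Row's maximum payoff:
Column X: max payoff to Row = 6
Column Y: max payoff to Row = 4
Column Z: max payoff to Row = 6
Minimum is 4, achieved by column Y.
Minimax strategy: Y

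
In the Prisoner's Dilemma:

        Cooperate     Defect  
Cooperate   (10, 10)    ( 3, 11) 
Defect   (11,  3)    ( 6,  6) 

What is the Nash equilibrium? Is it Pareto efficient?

(Defect, Defect) is NE; not Pareto efficient

Work:
Defect dominates Cooperate for both players:
If P2 cooperates: Defect (11) > Cooperate (10)
If P2 defects: Defect (6) > Cooperate (3)
NE: (Defect, Defect) with payoff (6, 6)
But (Cooperate, Cooperate) = (10, 10) Pareto dominates (6, 6)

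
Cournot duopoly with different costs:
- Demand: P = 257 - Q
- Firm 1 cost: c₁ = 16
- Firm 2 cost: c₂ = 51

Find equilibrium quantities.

q₁* = 92.0, q₂* = 57.0

Work:
Reaction: q₁ = (257 - 16 - q₂)/2
Reaction: q₂ = (257 - 51 - q₁)/2
Solve simultaneously:
q₁* = (257 - 2×16 + 51)/3 = 92.0
q₂* = (257 - 2×51 + 16)/3 = 57.0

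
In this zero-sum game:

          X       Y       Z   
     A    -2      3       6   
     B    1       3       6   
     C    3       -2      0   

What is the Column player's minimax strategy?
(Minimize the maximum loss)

Column should play X or Y (all achieve the minimum), value = 3

Work:
Column player minimizes Row's maximum payoff:
Column X: max payoff to Row = 3
Column Y: max payoff to Row = 3
Column Z: max payoff to Row = 6
Minimum is 3, achieved by columns X, Y (tied).
Each of X or Y is a minimax strategy.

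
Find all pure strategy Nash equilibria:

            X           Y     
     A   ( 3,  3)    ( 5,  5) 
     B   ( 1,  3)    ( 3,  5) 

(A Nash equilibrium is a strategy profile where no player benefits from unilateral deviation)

Nash equilibrium: (A, Y)

Work:
Best responses:
  P1 vs X: payoffs [3, 1] → best response A (payoff 3)
  P1 vs Y: payoffs [5, 3] → best response A (payoff 5)
  P2 vs A: payoffs [3, 5] → best response Y (payoff 5)
  P2 vs B: payoffs [3, 5] → best response Y (payoff 5)
Mutual best responses: (A,Y) → Nash equilibria.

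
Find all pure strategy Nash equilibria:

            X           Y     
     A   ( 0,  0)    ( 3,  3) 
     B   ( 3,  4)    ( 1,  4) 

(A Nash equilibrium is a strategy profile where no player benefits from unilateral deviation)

Nash equilibrium: (A, Y), (B, X)

Work:
Best responses:
  P1 vs X: payoffs [0, 3] → best response B (payoff 3)
  P1 vs Y: payoffs [3, 1] → best response A (payoff 3)
  P2 vs A: payoffs [0, 3] → best response Y (payoff 3)
  P2 vs B: payoffs [4, 4] → best response X/Y (payoff 4)
Mutual best responses: (A,Y), (B,X) → Nash equilibria.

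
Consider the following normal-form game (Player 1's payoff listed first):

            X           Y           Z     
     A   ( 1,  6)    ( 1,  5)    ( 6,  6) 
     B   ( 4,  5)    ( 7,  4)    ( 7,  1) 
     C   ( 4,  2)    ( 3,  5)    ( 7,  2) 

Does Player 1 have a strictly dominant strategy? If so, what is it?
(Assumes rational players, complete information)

No strictly dominant strategy exists for Player 1

Work:
A strategy strictly dominates another if it gives a strictly higher payoff against every opponent action. Compare each pair of P1's strategies column-by-column:
  A vs B: [1 vs 4, 1 vs 7, 6 vs 7] → A does not strictly dominate B (column X: 1 ≤ 4)
  A vs C: [1 vs 4, 1 vs 3, 6 vs 7] → A does not strictly dominate C (column X: 1 ≤ 4)
  B vs A: [4 vs 1, 7 vs 1, 7 vs 6] → B strictly dominates A
  B vs C: [4 vs 4, 7 vs 3, 7 vs 7] → B does not strictly dominate C (column X: 4 ≤ 4)
  C vs A: [4 vs 1, 3 vs 1, 7 vs 6] → C strictly dominates A
  C vs B: [4 vs 4, 3 vs 7, 7 vs 7] → C does not strictly dominate B (column X: 4 ≤ 4)
No single strategy strictly dominates all others → no strictly dominant strategy.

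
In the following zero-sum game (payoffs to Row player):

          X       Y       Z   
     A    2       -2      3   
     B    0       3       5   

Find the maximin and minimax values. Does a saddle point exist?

Maximin = 0, Minimax = 2, Saddle: False

Work:
Row minimums: [-2, 0] → maximin = 0
Column maximums: [2, 3, 5] → minimax = 2
No saddle point (maximin ≠ minimax). Mixed strategy needed.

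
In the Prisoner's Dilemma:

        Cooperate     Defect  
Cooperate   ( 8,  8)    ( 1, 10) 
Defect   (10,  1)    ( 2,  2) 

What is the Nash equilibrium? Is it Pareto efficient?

(Defect, Defect) is NE; not Pareto efficient

Work:
Defect dominates Cooperate for both players:
If P2 cooperates: Defect (10) > Cooperate (8)
If P2 defects: Defect (2) > Cooperate (1)
NE: (Defect, Defect) with payoff (2, 2)
But (Cooperate, Cooperate) = (8, 8) Pareto dominates (2, 2)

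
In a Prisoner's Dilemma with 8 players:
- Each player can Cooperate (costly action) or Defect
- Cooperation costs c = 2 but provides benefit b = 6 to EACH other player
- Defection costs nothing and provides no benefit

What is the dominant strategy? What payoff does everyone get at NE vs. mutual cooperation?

Dominant: Defect; NE payoff = 0; Coop payoff = 40

Work:
Defect dominates (saves cost c = 2, benefit to others is external)
NE: All defect → everyone gets 0
If all cooperate: each receives (7)×6 - 2 = 40
Social dilemma: 40 > 0 but NE gives 0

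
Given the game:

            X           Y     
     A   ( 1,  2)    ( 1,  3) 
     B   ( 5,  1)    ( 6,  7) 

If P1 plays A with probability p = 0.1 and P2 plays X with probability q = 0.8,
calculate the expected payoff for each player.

E[P1] = 4.78, E[P2] = 2.2

Work:
E[P1] = p·q·π₁(A,X) + p·(1-q)·π₁(A,Y) + (1-p)·q·π₁(B,X) + (1-p)·(1-q)·π₁(B,Y)
= 0.1·0.8·1 + 0.1·0.2·1 + 0.9·0.8·5 + 0.9·0.2·6
= 4.78

E[P2] = 2.2 (similar calculation)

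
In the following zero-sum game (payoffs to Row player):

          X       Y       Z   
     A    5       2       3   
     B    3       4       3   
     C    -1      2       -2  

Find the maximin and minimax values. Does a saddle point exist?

Maximin = 3, Minimax = 3, Saddle: True

Work:
Row minimums: [2, 3, -2] → maximin = 3
Column maximums: [5, 4, 3] → minimax = 3
Saddle point exists! Game value = 3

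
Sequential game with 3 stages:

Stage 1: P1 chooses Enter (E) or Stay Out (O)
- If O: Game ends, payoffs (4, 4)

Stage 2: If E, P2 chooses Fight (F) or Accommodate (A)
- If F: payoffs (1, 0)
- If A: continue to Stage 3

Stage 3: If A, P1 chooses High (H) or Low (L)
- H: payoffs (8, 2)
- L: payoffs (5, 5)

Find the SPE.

SPE: (E, A, H); Outcome (8, 2)

Work:
Stage 3: P1 chooses H (8 vs 5)
Stage 2: P2: F->0, A->2 (anticipating H). Choose A
Stage 1: P1: O->4, E->8 (anticipating A, H). Choose E
SPE path: E -> A -> H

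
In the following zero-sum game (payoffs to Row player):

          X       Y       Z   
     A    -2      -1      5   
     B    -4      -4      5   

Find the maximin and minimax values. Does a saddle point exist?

Maximin = -2, Minimax = -2, Saddle: True

Work:
Row minimums: [-2, -4] → maximin = -2
Column maximums: [-2, -1, 5] → minimax = -2
Saddle point exists! Game value = -2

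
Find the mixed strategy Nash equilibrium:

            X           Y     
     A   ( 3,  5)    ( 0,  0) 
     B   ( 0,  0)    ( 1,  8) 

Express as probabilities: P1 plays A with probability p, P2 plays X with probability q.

p = 0.6154, q = 0.25

Work:
Find probabilities that make opponent indifferent:
P2 chooses q to make P1 indifferent between A and B
P1 chooses p to make P2 indifferent between X and Y
Mixed NE: P1 plays (A: 0.6154, B: 0.3846), P2 plays (X: 0.25, Y: 0.75)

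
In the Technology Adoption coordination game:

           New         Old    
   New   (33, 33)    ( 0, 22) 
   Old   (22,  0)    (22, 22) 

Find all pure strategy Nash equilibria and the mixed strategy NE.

Pure NE: (New, New) and (Old, Old); Mixed NE: p = 0.6667, q = 0.6667

Work:
Check pure NE:
(New, New): (33, 33) - no unilateral deviation beneficial
(Old, Old): (22, 22) - no unilateral deviation beneficial
Mixed NE: P1 plays New with p = 0.6667, P2 plays New with q = 0.6667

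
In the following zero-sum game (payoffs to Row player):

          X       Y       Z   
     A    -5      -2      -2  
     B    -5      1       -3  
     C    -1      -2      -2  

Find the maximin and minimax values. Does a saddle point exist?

Maximin = -2, Minimax = -2, Saddle: True

Work:
Row minimums: [-5, -5, -2] → maximin = -2
Column maximums: [-1, 1, -2] → minimax = -2
Saddle point exists! Game value = -2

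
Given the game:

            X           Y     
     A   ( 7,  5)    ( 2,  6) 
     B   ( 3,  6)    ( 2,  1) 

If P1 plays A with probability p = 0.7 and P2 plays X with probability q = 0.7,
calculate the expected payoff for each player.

E[P1] = 4.66, E[P2] = 5.06

Work:
E[P1] = p·q·π₁(A,X) + p·(1-q)·π₁(A,Y) + (1-p)·q·π₁(B,X) + (1-p)·(1-q)·π₁(B,Y)
= 0.7·0.7·7 + 0.7·0.3·2 + 0.3·0.7·3 + 0.3·0.3·2
= 4.66

E[P2] = 5.06 (similar calculation)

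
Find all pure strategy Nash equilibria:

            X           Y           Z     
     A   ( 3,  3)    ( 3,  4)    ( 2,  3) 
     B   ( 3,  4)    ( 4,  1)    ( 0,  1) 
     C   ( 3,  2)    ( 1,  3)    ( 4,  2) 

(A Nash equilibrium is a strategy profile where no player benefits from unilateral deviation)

Nash equilibrium: (B, X)

Work:
Best responses:
  P1 vs X: payoffs [3, 3, 3] → best response A/B/C (payoff 3)
  P1 vs Y: payoffs [3, 4, 1] → best response B (payoff 4)
  P1 vs Z: payoffs [2, 0, 4] → best response C (payoff 4)
  P2 vs A: payoffs [3, 4, 3] → best response Y (payoff 4)
  P2 vs B: payoffs [4, 1, 1] → best response X (payoff 4)
  P2 vs C: payoffs [2, 3, 2] → best response Y (payoff 3)
Mutual best responses: (B,X) → Nash equilibria.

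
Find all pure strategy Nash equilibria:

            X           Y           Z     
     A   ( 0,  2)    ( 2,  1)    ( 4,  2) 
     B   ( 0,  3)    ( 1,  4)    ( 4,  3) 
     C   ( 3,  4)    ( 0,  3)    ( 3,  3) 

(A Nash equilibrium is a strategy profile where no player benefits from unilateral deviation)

Nash equilibrium: (A, Z), (C, X)

Work:
Best responses:
  P1 vs X: payoffs [0, 0, 3] → best response C (payoff 3)
  P1 vs Y: payoffs [2, 1, 0] → best response A (payoff 2)
  P1 vs Z: payoffs [4, 4, 3] → best response A/B (payoff 4)
  P2 vs A: payoffs [2, 1, 2] → best response X/Z (payoff 2)
  P2 vs B: payoffs [3, 4, 3] → best response Y (payoff 4)
  P2 vs C: payoffs [4, 3, 3] → best response X (payoff 4)
Mutual best responses: (A,Z), (C,X) → Nash equilibria.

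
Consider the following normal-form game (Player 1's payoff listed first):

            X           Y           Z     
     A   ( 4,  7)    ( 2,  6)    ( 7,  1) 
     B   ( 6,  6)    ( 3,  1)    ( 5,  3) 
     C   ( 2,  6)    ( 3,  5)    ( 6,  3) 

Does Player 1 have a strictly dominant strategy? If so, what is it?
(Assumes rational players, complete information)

No strictly dominant strategy exists for Player 1

Work:
A strategy strictly dominates another if it gives a strictly higher payoff against every opponent action. Compare each pair of P1's strategies column-by-column:
  A vs B: [4 vs 6, 2 vs 3, 7 vs 5] → A does not strictly dominate B (column X: 4 ≤ 6)
  A vs C: [4 vs 2, 2 vs 3, 7 vs 6] → A does not strictly dominate C (column Y: 2 ≤ 3)
  B vs A: [6 vs 4, 3 vs 2, 5 vs 7] → B does not strictly dominate A (column Z: 5 ≤ 7)
  B vs C: [6 vs 2, 3 vs 3, 5 vs 6] → B does not strictly dominate C (column Y: 3 ≤ 3)
  C vs A: [2 vs 4, 3 vs 2, 6 vs 7] → C does not strictly dominate A (column X: 2 ≤ 4)
  C vs B: [2 vs 6, 3 vs 3, 6 vs 5] → C does not strictly dominate B (column X: 2 ≤ 6)
No single strategy strictly dominates all others → no strictly dominant strategy.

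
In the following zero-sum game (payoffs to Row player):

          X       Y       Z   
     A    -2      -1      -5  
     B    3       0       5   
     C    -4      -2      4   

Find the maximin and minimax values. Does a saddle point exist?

Maximin = 0, Minimax = 0, Saddle: True

Work:
Row minimums: [-5, 0, -4] → maximin = 0
Column maximums: [3, 0, 5] → minimax = 0
Saddle point exists! Game value = 0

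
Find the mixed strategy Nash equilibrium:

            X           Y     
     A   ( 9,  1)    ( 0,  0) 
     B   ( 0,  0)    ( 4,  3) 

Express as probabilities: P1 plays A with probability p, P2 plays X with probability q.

p = 0.75, q = 0.3077

Work:
Find probabilities that make opponent indifferent:
P2 chooses q to make P1 indifferent between A and B
P1 chooses p to make P2 indifferent between X and Y
Mixed NE: P1 plays (A: 0.75, B: 0.25), P2 plays (X: 0.3077, Y: 0.6923)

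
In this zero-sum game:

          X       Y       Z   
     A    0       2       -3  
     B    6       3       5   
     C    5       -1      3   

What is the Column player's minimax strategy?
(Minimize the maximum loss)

Column should play Y, value = 3

Work:
Column player minimizes Row's maximum payoff:
Column X: max payoff to Row = 6
Column Y: max payoff to Row = 3
Column Z: max payoff to Row = 5
Minimum is 3, achieved by column Y.
Minimax strategy: Y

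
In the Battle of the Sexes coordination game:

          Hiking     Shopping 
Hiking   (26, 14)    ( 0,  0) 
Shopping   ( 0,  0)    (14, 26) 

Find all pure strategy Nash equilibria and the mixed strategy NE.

Pure NE: (Hiking, Hiking) and (Shopping, Shopping); Mixed NE: p = 0.65, q = 0.35

Work:
Check pure NE:
(Hiking, Hiking): (26, 14) - no unilateral deviation beneficial
(Shopping, Shopping): (14, 26) - no unilateral deviation beneficial
Mixed NE: P1 plays Hiking with p = 0.65, P2 plays Hiking with q = 0.35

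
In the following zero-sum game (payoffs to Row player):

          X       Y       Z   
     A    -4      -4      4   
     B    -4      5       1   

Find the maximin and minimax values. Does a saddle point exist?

Maximin = -4, Minimax = -4, Saddle: True

Work:
Row minimums: [-4, -4] → maximin = -4
Column maximums: [-4, 5, 4] → minimax = -4
Saddle point exists! Game value = -4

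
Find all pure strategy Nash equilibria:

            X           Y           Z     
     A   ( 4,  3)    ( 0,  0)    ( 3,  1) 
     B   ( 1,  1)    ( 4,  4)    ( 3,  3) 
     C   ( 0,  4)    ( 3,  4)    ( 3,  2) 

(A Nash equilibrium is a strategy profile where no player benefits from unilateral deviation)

Nash equilibrium: (A, X), (B, Y)

Work:
Best responses:
  P1 vs X: payoffs [4, 1, 0] → best response A (payoff 4)
  P1 vs Y: payoffs [0, 4, 3] → best response B (payoff 4)
  P1 vs Z: payoffs [3, 3, 3] → best response A/B/C (payoff 3)
  P2 vs A: payoffs [3, 0, 1] → best response X (payoff 3)
  P2 vs B: payoffs [1, 4, 3] → best response Y (payoff 4)
  P2 vs C: payoffs [4, 4, 2] → best response X/Y (payoff 4)
Mutual best responses: (A,X), (B,Y) → Nash equilibria.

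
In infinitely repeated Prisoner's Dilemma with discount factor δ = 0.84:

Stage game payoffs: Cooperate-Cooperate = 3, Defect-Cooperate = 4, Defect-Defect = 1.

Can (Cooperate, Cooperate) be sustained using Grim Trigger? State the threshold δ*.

δ* = 0.3333; since δ = 0.84 ≥ 0.3333, cooperation can be sustained

Work:
For Grim Trigger:
Cooperate forever: 3/(1-δ)
Defect then punished: 4 + 1·δ/(1-δ)
Need: 3/(1-δ) ≥ 4 + 1·δ/(1-δ)
Solving: δ ≥ (T-R)/(T-P) = (4-3)/(4-1) = 0.3333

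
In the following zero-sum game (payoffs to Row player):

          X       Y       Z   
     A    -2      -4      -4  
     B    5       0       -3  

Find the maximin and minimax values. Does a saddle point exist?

Maximin = -3, Minimax = -3, Saddle: True

Work:
Row minimums: [-4, -3] → maximin = -3
Column maximums: [5, 0, -3] → minimax = -3
Saddle point exists! Game value = -3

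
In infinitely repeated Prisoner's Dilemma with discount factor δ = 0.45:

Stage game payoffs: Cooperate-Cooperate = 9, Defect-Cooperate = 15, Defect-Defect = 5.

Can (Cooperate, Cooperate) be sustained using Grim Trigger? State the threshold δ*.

δ* = 0.6; since δ = 0.45 < 0.6, cooperation cannot be sustained

Work:
For Grim Trigger:
Cooperate forever: 9/(1-δ)
Defect then punished: 15 + 5·δ/(1-δ)
Need: 9/(1-δ) ≥ 15 + 5·δ/(1-δ)
Solving: δ ≥ (T-R)/(T-P) = (15-9)/(15-5) = 0.6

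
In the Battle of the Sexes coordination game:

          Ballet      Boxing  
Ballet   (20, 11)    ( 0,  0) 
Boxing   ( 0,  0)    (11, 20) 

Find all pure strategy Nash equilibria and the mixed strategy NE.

Pure NE: (Ballet, Ballet) and (Boxing, Boxing); Mixed NE: p = 0.6452, q = 0.3548

Work:
Check pure NE:
(Ballet, Ballet): (20, 11) - no unilateral deviation beneficial
(Boxing, Boxing): (11, 20) - no unilateral deviation beneficial
Mixed NE: P1 plays Ballet with p = 0.6452, P2 plays Ballet with q = 0.3548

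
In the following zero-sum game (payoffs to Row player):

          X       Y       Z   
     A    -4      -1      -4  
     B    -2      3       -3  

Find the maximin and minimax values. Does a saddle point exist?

Maximin = -3, Minimax = -3, Saddle: True

Work:
Row minimums: [-4, -3] → maximin = -3
Column maximums: [-2, 3, -3] → minimax = -3
Saddle point exists! Game value = -3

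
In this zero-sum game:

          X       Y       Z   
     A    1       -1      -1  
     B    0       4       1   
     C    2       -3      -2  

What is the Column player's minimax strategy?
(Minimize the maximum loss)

Column should play Z, value = 1

Work:
Column player minimizes Row's maximum payoff:
Column X: max payoff to Row = 2
Column Y: max payoff to Row = 4
Column Z: max payoff to Row = 1
Minimum is 1, achieved by column Z.
Minimax strategy: Z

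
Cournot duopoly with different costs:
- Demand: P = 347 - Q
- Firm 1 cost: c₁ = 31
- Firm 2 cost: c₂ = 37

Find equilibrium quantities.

q₁* = 107.33, q₂* = 101.33

Work:
Reaction: q₁ = (347 - 31 - q₂)/2
Reaction: q₂ = (347 - 37 - q₁)/2
Solve simultaneously:
q₁* = (347 - 2×31 + 37)/3 = 107.33
q₂* = (347 - 2×37 + 31)/3 = 101.33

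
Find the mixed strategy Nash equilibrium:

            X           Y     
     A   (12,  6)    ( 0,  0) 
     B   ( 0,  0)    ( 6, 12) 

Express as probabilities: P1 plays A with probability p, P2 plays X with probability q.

p = 0.6667, q = 0.3333

Work:
Find probabilities that make opponent indifferent:
P2 chooses q to make P1 indifferent between A and B
P1 chooses p to make P2 indifferent between X and Y
Mixed NE: P1 plays (A: 0.6667, B: 0.3333), P2 plays (X: 0.3333, Y: 0.6667)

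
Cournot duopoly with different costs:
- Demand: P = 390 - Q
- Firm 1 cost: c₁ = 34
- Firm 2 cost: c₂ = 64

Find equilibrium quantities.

q₁* = 128.67, q₂* = 98.67

Work:
Reaction: q₁ = (390 - 34 - q₂)/2
Reaction: q₂ = (390 - 64 - q₁)/2
Solve simultaneously:
q₁* = (390 - 2×34 + 64)/3 = 128.67
q₂* = (390 - 2×64 + 34)/3 = 98.67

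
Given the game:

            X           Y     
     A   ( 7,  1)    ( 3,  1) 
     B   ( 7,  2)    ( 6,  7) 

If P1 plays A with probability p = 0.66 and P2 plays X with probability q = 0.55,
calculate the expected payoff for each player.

E[P1] = 5.659, E[P2] = 2.105

Work:
E[P1] = p·q·π₁(A,X) + p·(1-q)·π₁(A,Y) + (1-p)·q·π₁(B,X) + (1-p)·(1-q)·π₁(B,Y)
= 0.66·0.55·7 + 0.66·0.45·3 + 0.34·0.55·7 + 0.34·0.45·6
= 5.659

E[P2] = 2.105 (similar calculation)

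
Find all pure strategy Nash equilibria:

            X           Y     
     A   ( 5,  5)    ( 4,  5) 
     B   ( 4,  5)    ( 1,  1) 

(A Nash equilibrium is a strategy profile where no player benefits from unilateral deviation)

Nash equilibrium: (A, X), (A, Y)

Work:
Best responses:
  P1 vs X: payoffs [5, 4] → best response A (payoff 5)
  P1 vs Y: payoffs [4, 1] → best response A (payoff 4)
  P2 vs A: payoffs [5, 5] → best response X/Y (payoff 5)
  P2 vs B: payoffs [5, 1] → best response X (payoff 5)
Mutual best responses: (A,X), (A,Y) → Nash equilibria.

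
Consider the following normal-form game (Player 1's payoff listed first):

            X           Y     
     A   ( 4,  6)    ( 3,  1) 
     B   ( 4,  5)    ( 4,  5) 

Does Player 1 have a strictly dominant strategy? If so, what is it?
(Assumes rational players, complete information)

No strictly dominant strategy exists for Player 1

Work:
A strategy strictly dominates another if it gives a strictly higher payoff against every opponent action. Compare each pair of P1's strategies column-by-column:
  A vs B: [4 vs 4, 3 vs 4] → A does not strictly dominate B (column X: 4 ≤ 4)
  B vs A: [4 vs 4, 4 vs 3] → B does not strictly dominate A (column X: 4 ≤ 4)
No single strategy strictly dominates all others → no strictly dominant strategy.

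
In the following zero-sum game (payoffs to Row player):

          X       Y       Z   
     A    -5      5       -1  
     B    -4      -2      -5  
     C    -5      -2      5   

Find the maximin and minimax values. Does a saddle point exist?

Maximin = -5, Minimax = -4, Saddle: False

Work:
Row minimums: [-5, -5, -5] → maximin = -5
Column maximums: [-4, 5, 5] → minimax = -4
No saddle point (maximin ≠ minimax). Mixed strategy needed.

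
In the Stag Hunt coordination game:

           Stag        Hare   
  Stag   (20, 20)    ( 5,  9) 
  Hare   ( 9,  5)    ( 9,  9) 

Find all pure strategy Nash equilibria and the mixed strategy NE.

Pure NE: (Stag, Stag) and (Hare, Hare); Mixed NE: p = 0.2667, q = 0.2667

Work:
Check pure NE:
(Stag, Stag): (20, 20) - no unilateral deviation beneficial
(Hare, Hare): (9, 9) - no unilateral deviation beneficial
Mixed NE: P1 plays Stag with p = 0.2667, P2 plays Stag with q = 0.2667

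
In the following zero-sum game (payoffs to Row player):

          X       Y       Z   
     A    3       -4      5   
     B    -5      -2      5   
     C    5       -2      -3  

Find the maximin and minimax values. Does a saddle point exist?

Maximin = -3, Minimax = -2, Saddle: False

Work:
Row minimums: [-4, -5, -3] → maximin = -3
Column maximums: [5, -2, 5] → minimax = -2
No saddle point (maximin ≠ minimax). Mixed strategy needed.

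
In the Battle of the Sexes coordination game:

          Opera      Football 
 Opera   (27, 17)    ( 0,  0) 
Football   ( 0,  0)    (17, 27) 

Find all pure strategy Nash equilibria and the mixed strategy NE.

Pure NE: (Opera, Opera) and (Football, Football); Mixed NE: p = 0.6136, q = 0.3864

Work:
Check pure NE:
(Opera, Opera): (27, 17) - no unilateral deviation beneficial
(Football, Football): (17, 27) - no unilateral deviation beneficial
Mixed NE: P1 plays Opera with p = 0.6136, P2 plays Opera with q = 0.3864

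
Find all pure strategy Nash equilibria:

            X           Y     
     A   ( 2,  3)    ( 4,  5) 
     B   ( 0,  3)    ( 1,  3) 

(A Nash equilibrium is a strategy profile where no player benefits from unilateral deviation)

Nash equilibrium: (A, Y)

Work:
Best responses:
  P1 vs X: payoffs [2, 0] → best response A (payoff 2)
  P1 vs Y: payoffs [4, 1] → best response A (payoff 4)
  P2 vs A: payoffs [3, 5] → best response Y (payoff 5)
  P2 vs B: payoffs [3, 3] → best response X/Y (payoff 3)
Mutual best responses: (A,Y) → Nash equilibria.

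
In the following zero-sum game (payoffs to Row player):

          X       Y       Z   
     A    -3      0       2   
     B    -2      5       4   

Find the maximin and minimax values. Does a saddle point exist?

Maximin = -2, Minimax = -2, Saddle: True

Work:
Row minimums: [-3, -2] → maximin = -2
Column maximums: [-2, 5, 4] → minimax = -2
Saddle point exists! Game value = -2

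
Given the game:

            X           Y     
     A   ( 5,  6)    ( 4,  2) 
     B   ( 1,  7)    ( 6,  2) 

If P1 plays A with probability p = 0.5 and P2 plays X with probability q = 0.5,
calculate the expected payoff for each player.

E[P1] = 4.0, E[P2] = 4.25

Work:
E[P1] = p·q·π₁(A,X) + p·(1-q)·π₁(A,Y) + (1-p)·q·π₁(B,X) + (1-p)·(1-q)·π₁(B,Y)
= 0.5·0.5·5 + 0.5·0.5·4 + 0.5·0.5·1 + 0.5·0.5·6
= 4.0

E[P2] = 4.25 (similar calculation)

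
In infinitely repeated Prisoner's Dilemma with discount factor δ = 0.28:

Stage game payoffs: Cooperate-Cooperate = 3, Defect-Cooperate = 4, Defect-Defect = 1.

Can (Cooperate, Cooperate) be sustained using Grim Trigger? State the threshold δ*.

δ* = 0.3333; since δ = 0.28 < 0.3333, cooperation cannot be sustained

Work:
For Grim Trigger:
Cooperate forever: 3/(1-δ)
Defect then punished: 4 + 1·δ/(1-δ)
Need: 3/(1-δ) ≥ 4 + 1·δ/(1-δ)
Solving: δ ≥ (T-R)/(T-P) = (4-3)/(4-1) = 0.3333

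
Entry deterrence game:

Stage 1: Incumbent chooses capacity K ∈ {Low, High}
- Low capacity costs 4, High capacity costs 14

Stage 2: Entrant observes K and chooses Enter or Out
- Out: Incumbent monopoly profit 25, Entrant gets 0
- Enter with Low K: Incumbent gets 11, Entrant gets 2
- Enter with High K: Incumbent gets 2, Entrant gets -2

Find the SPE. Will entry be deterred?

SPE: (High, Enter|Low, Out|High); Entry deterred. Incumbent net profit = 11

Work:
After Low K: Entrant enters (2 > 0)
After High K: Entrant stays out (-2 < 0)
Incumbent: Low → 11−4=7, High → 25−14=11
Incumbent chooses High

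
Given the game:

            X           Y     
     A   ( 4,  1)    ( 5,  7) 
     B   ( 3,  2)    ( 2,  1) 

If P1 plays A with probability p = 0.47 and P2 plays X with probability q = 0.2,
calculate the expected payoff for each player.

E[P1] = 3.422, E[P2] = 3.362

Work:
E[P1] = p·q·π₁(A,X) + p·(1-q)·π₁(A,Y) + (1-p)·q·π₁(B,X) + (1-p)·(1-q)·π₁(B,Y)
= 0.47·0.2·4 + 0.47·0.8·5 + 0.53·0.2·3 + 0.53·0.8·2
= 3.422

E[P2] = 3.362 (similar calculation)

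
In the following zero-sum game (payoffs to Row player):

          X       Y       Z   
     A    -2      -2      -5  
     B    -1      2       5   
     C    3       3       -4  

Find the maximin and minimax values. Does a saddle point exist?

Maximin = -1, Minimax = 3, Saddle: False

Work:
Row minimums: [-5, -1, -4] → maximin = -1
Column maximums: [3, 3, 5] → minimax = 3
No saddle point (maximin ≠ minimax). Mixed strategy needed.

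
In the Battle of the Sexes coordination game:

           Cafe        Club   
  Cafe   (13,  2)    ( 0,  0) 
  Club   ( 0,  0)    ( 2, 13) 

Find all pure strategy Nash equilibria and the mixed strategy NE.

Pure NE: (Cafe, Cafe) and (Club, Club); Mixed NE: p = 0.8667, q = 0.1333

Work:
Check pure NE:
(Cafe, Cafe): (13, 2) - no unilateral deviation beneficial
(Club, Club): (2, 13) - no unilateral deviation beneficial
Mixed NE: P1 plays Cafe with p = 0.8667, P2 plays Cafe with q = 0.1333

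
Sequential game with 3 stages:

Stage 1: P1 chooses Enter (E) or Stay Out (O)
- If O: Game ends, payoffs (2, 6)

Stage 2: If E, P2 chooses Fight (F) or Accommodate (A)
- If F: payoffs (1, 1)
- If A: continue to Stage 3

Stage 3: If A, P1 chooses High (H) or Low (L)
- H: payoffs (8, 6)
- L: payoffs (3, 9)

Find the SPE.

SPE: (E, A, H); Outcome (8, 6)

Work:
Stage 3: P1 chooses H (8 vs 3)
Stage 2: P2: F->1, A->6 (anticipating H). Choose A
Stage 1: P1: O->2, E->8 (anticipating A, H). Choose E
SPE path: E -> A -> H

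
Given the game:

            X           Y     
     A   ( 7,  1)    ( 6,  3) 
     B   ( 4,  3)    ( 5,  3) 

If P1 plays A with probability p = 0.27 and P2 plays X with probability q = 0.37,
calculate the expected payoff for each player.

E[P1] = 5.0998, E[P2] = 2.8002

Work:
E[P1] = p·q·π₁(A,X) + p·(1-q)·π₁(A,Y) + (1-p)·q·π₁(B,X) + (1-p)·(1-q)·π₁(B,Y)
= 0.27·0.37·7 + 0.27·0.63·6 + 0.73·0.37·4 + 0.73·0.63·5
= 5.0998

E[P2] = 2.8002 (similar calculation)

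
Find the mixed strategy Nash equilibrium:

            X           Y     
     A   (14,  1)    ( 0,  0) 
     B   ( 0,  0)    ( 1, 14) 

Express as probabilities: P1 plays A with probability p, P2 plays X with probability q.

p = 0.9333, q = 0.0667

Work:
Find probabilities that make opponent indifferent:
P2 chooses q to make P1 indifferent between A and B
P1 chooses p to make P2 indifferent between X and Y
Mixed NE: P1 plays (A: 0.9333, B: 0.0667), P2 plays (X: 0.0667, Y: 0.9333)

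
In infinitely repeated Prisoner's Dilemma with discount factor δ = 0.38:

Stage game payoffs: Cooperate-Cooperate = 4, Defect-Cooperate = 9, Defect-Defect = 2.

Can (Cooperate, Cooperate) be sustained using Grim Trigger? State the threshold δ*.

δ* = 0.7143; since δ = 0.38 < 0.7143, cooperation cannot be sustained

Work:
For Grim Trigger:
Cooperate forever: 4/(1-δ)
Defect then punished: 9 + 2·δ/(1-δ)
Need: 4/(1-δ) ≥ 9 + 2·δ/(1-δ)
Solving: δ ≥ (T-R)/(T-P) = (9-4)/(9-2) = 0.7143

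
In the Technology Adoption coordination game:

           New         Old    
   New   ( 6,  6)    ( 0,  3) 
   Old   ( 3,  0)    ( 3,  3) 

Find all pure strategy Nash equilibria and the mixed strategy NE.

Pure NE: (New, New) and (Old, Old); Mixed NE: p = 0.5, q = 0.5

Work:
Check pure NE:
(New, New): (6, 6) - no unilateral deviation beneficial
(Old, Old): (3, 3) - no unilateral deviation beneficial
Mixed NE: P1 plays New with p = 0.5, P2 plays New with q = 0.5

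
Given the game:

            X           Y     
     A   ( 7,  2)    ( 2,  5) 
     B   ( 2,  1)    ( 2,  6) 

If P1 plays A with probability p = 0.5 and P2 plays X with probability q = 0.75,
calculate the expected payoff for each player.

E[P1] = 3.875, E[P2] = 2.5

Work:
E[P1] = p·q·π₁(A,X) + p·(1-q)·π₁(A,Y) + (1-p)·q·π₁(B,X) + (1-p)·(1-q)·π₁(B,Y)
= 0.5·0.75·7 + 0.5·0.25·2 + 0.5·0.75·2 + 0.5·0.25·2
= 3.875

E[P2] = 2.5 (similar calculation)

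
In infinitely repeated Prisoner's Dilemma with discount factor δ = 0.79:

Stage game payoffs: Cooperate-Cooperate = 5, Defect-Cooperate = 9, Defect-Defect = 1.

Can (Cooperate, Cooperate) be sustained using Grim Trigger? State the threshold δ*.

δ* = 0.5; since δ = 0.79 ≥ 0.5, cooperation can be sustained

Work:
For Grim Trigger:
Cooperate forever: 5/(1-δ)
Defect then punished: 9 + 1·δ/(1-δ)
Need: 5/(1-δ) ≥ 9 + 1·δ/(1-δ)
Solving: δ ≥ (T-R)/(T-P) = (9-5)/(9-1) = 0.5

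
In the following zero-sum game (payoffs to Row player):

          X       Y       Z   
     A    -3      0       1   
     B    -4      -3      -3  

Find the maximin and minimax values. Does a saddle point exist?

Maximin = -3, Minimax = -3, Saddle: True

Work:
Row minimums: [-3, -4] → maximin = -3
Column maximums: [-3, 0, 1] → minimax = -3
Saddle point exists! Game value = -3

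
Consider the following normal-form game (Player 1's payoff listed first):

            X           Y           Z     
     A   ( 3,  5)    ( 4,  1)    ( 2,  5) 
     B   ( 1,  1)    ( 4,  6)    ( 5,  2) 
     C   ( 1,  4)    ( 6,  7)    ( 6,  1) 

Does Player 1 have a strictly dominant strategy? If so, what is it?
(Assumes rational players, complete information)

No strictly dominant strategy exists for Player 1

Work:
A strategy strictly dominates another if it gives a strictly higher payoff against every opponent action. Compare each pair of P1's strategies column-by-column:
  A vs B: [3 vs 1, 4 vs 4, 2 vs 5] → A does not strictly dominate B (column Y: 4 ≤ 4)
  A vs C: [3 vs 1, 4 vs 6, 2 vs 6] → A does not strictly dominate C (column Y: 4 ≤ 6)
  B vs A: [1 vs 3, 4 vs 4, 5 vs 2] → B does not strictly dominate A (column X: 1 ≤ 3)
  B vs C: [1 vs 1, 4 vs 6, 5 vs 6] → B does not strictly dominate C (column X: 1 ≤ 1)
  C vs A: [1 vs 3, 6 vs 4, 6 vs 2] → C does not strictly dominate A (column X: 1 ≤ 3)
  C vs B: [1 vs 1, 6 vs 4, 6 vs 5] → C does not strictly dominate B (column X: 1 ≤ 1)
No single strategy strictly dominates all others → no strictly dominant strategy.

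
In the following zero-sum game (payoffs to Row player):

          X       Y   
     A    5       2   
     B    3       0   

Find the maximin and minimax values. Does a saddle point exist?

Maximin = 2, Minimax = 2, Saddle: True

Work:
Row minimums: [2, 0] → maximin = 2
Column maximums: [5, 2] → minimax = 2
Saddle point exists! Game value = 2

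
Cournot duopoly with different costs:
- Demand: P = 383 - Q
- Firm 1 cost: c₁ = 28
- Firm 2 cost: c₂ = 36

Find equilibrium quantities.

q₁* = 121.0, q₂* = 113.0

Work:
Reaction: q₁ = (383 - 28 - q₂)/2
Reaction: q₂ = (383 - 36 - q₁)/2
Solve simultaneously:
q₁* = (383 - 2×28 + 36)/3 = 121.0
q₂* = (383 - 2×36 + 28)/3 = 113.0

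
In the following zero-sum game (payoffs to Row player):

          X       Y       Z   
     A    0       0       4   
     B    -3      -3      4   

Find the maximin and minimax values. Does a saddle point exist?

Maximin = 0, Minimax = 0, Saddle: True

Work:
Row minimums: [0, -3] → maximin = 0
Column maximums: [0, 0, 4] → minimax = 0
Saddle point exists! Game value = 0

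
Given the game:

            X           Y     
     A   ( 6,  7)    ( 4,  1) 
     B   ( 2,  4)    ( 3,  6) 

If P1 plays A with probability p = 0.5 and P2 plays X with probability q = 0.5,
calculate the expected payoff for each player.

E[P1] = 3.75, E[P2] = 4.5

Work:
E[P1] = p·q·π₁(A,X) + p·(1-q)·π₁(A,Y) + (1-p)·q·π₁(B,X) + (1-p)·(1-q)·π₁(B,Y)
= 0.5·0.5·6 + 0.5·0.5·4 + 0.5·0.5·2 + 0.5·0.5·3
= 3.75

E[P2] = 4.5 (similar calculation)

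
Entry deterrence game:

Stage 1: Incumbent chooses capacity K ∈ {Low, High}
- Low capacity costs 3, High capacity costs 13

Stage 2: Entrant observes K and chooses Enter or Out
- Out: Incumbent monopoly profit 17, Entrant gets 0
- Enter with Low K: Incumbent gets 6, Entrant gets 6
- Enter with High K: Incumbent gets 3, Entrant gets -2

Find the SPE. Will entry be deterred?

SPE: (High, Enter|Low, Out|High); Entry deterred. Incumbent net profit = 4

Work:
After Low K: Entrant enters (6 > 0)
After High K: Entrant stays out (-2 < 0)
Incumbent: Low → 6−3=3, High → 17−13=4
Incumbent chooses High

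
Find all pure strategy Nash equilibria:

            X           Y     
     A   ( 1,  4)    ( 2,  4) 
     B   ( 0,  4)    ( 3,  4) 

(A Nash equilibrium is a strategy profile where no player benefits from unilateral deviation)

Nash equilibrium: (A, X), (B, Y)

Work:
Best responses:
  P1 vs X: payoffs [1, 0] → best response A (payoff 1)
  P1 vs Y: payoffs [2, 3] → best response B (payoff 3)
  P2 vs A: payoffs [4, 4] → best response X/Y (payoff 4)
  P2 vs B: payoffs [4, 4] → best response X/Y (payoff 4)
Mutual best responses: (A,X), (B,Y) → Nash equilibria.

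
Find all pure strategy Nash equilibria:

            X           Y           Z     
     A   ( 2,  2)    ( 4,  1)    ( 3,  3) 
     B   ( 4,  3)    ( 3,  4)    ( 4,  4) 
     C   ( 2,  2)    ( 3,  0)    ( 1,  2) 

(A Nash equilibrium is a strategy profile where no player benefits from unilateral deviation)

Nash equilibrium: (B, Z)

Work:
Best responses:
  P1 vs X: payoffs [2, 4, 2] → best response B (payoff 4)
  P1 vs Y: payoffs [4, 3, 3] → best response A (payoff 4)
  P1 vs Z: payoffs [3, 4, 1] → best response B (payoff 4)
  P2 vs A: payoffs [2, 1, 3] → best response Z (payoff 3)
  P2 vs B: payoffs [3, 4, 4] → best response Y/Z (payoff 4)
  P2 vs C: payoffs [2, 0, 2] → best response X/Z (payoff 2)
Mutual best responses: (B,Z) → Nash equilibria.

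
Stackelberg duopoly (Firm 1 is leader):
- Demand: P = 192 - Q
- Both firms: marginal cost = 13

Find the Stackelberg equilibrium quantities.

q₁* (leader) = 89.5, q₂* (follower) = 44.75

Work:
Follower's reaction: q₂ = (a - c - q₁)/2
Leader substitutes: π₁ = q₁·(a - q₁ - (a-c-q₁)/2 - c)
FOC: q₁* = (192 - 13)/2 = 89.50
Then: q₂* = (192 - 13 - 89.5)/2 = 44.75
Leader has first-mover advantage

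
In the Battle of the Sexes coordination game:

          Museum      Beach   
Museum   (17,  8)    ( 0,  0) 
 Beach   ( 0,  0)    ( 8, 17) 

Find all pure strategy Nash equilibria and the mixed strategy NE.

Pure NE: (Museum, Museum) and (Beach, Beach); Mixed NE: p = 0.68, q = 0.32

Work:
Check pure NE:
(Museum, Museum): (17, 8) - no unilateral deviation beneficial
(Beach, Beach): (8, 17) - no unilateral deviation beneficial
Mixed NE: P1 plays Museum with p = 0.68, P2 plays Museum with q = 0.32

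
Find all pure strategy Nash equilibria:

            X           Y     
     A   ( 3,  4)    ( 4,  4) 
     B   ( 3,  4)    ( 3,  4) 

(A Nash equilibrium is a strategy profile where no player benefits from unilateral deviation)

Nash equilibrium: (A, X), (A, Y), (B, X)

Work:
Best responses:
  P1 vs X: payoffs [3, 3] → best response A/B (payoff 3)
  P1 vs Y: payoffs [4, 3] → best response A (payoff 4)
  P2 vs A: payoffs [4, 4] → best response X/Y (payoff 4)
  P2 vs B: payoffs [4, 4] → best response X/Y (payoff 4)
Mutual best responses: (A,X), (A,Y), (B,X) → Nash equilibria.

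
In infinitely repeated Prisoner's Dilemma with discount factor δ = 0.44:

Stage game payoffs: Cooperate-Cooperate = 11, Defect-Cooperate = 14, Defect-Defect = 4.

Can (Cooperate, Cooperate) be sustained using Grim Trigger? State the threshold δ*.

δ* = 0.3; since δ = 0.44 ≥ 0.3, cooperation can be sustained

Work:
For Grim Trigger:
Cooperate forever: 11/(1-δ)
Defect then punished: 14 + 4·δ/(1-δ)
Need: 11/(1-δ) ≥ 14 + 4·δ/(1-δ)
Solving: δ ≥ (T-R)/(T-P) = (14-11)/(14-4) = 0.3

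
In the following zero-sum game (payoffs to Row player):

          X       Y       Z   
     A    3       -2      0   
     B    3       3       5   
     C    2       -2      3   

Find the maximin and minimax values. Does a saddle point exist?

Maximin = 3, Minimax = 3, Saddle: True

Work:
Row minimums: [-2, 3, -2] → maximin = 3
Column maximums: [3, 3, 5] → minimax = 3
Saddle point exists! Game value = 3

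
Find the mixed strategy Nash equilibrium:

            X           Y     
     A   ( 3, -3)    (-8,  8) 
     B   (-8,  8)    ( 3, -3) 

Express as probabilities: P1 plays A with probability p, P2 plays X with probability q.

p = 0.5, q = 0.5

Work:
Find probabilities that make opponent indifferent:
P2 chooses q to make P1 indifferent between A and B
P1 chooses p to make P2 indifferent between X and Y
Mixed NE: P1 plays (A: 0.5, B: 0.5), P2 plays (X: 0.5, Y: 0.5)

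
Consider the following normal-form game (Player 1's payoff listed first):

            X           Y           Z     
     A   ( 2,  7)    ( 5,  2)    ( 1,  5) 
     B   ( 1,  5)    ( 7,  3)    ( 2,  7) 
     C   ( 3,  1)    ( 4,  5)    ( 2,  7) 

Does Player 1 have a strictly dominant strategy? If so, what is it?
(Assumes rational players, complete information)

No strictly dominant strategy exists for Player 1

Work:
A strategy strictly dominates another if it gives a strictly higher payoff against every opponent action. Compare each pair of P1's strategies column-by-column:
  A vs B: [2 vs 1, 5 vs 7, 1 vs 2] → A does not strictly dominate B (column Y: 5 ≤ 7)
  A vs C: [2 vs 3, 5 vs 4, 1 vs 2] → A does not strictly dominate C (column X: 2 ≤ 3)
  B vs A: [1 vs 2, 7 vs 5, 2 vs 1] → B does not strictly dominate A (column X: 1 ≤ 2)
  B vs C: [1 vs 3, 7 vs 4, 2 vs 2] → B does not strictly dominate C (column X: 1 ≤ 3)
  C vs A: [3 vs 2, 4 vs 5, 2 vs 1] → C does not strictly dominate A (column Y: 4 ≤ 5)
  C vs B: [3 vs 1, 4 vs 7, 2 vs 2] → C does not strictly dominate B (column Y: 4 ≤ 7)
No single strategy strictly dominates all others → no strictly dominant strategy.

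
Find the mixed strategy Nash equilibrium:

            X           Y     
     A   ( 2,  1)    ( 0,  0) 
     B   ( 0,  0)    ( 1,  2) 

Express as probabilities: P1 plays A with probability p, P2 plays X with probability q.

p = 0.6667, q = 0.3333

Work:
Find probabilities that make opponent indifferent:
P2 chooses q to make P1 indifferent between A and B
P1 chooses p to make P2 indifferent between X and Y
Mixed NE: P1 plays (A: 0.6667, B: 0.3333), P2 plays (X: 0.3333, Y: 0.6667)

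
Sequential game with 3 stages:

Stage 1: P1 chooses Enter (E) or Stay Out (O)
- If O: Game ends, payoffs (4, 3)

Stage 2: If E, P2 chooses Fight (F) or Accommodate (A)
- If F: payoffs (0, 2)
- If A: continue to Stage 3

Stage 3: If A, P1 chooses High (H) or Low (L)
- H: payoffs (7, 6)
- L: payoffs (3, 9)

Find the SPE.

SPE: (E, A, H); Outcome (7, 6)

Work:
Stage 3: P1 chooses H (7 vs 3)
Stage 2: P2: F->2, A->6 (anticipating H). Choose A
Stage 1: P1: O->4, E->7 (anticipating A, H). Choose E
SPE path: E -> A -> H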